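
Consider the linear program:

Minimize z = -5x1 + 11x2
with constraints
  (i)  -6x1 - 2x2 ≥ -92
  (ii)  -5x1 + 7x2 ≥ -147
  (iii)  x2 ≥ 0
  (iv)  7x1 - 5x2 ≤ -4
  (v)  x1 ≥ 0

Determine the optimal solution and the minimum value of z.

x1 = 0, x2 = 4/5, minimum z = 44/5

Extreme points and z = -5x1 + 11x2:
  (113/11, 167/11) → z = 1272/11
  (0, 46) → z = 506
  (0, 4/5) → z = 44/5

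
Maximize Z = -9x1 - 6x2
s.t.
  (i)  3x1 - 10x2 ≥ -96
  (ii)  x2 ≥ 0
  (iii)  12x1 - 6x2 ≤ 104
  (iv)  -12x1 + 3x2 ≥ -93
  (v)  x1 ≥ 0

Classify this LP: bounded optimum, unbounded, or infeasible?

Vertices and Z = -9x1 - 6x2:
  (406/37, 477/37) → Z = -6516/37
  (0, 48/5) → Z = -288/5
  (31/4, 0) → Z = -279/4
  (0, 0) → Z = 0
The feasible region has finitely many vertices and no improving ray; the maximum is 0 at (0, 0).

bounded optimum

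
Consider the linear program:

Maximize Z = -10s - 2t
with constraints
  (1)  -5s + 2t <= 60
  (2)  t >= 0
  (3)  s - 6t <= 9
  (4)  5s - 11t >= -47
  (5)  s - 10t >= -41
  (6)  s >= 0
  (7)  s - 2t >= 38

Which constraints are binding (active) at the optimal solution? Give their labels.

(3) and (7)

Vertices and Z = -10s - 2t:
  (84, 25/2) → Z = -865
  (105/2, 29/4) → Z = -1079/2
  (231/4, 79/8) → Z = -2389/4

The maximum is at (105/2, 29/4). Substituting into each constraint, equality holds for (3) and (7); the remaining constraints have slack.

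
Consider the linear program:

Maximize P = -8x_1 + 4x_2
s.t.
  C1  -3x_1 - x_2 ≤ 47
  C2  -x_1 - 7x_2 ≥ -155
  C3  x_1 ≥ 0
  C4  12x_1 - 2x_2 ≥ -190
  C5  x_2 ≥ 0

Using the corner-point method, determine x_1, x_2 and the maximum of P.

Vertices and P = -8x_1 + 4x_2:
  (0, 155/7) → P = 620/7
  (155, 0) → P = -1240
  (0, 0) → P = 0

x_1 = 0, x_2 = 155/7, maximum P = 620/7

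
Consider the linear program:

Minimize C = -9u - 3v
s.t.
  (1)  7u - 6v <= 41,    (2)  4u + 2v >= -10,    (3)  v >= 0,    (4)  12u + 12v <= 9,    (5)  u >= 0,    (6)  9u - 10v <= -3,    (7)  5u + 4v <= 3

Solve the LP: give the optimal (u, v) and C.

u = 9/43, v = 21/43, minimum C = -144/43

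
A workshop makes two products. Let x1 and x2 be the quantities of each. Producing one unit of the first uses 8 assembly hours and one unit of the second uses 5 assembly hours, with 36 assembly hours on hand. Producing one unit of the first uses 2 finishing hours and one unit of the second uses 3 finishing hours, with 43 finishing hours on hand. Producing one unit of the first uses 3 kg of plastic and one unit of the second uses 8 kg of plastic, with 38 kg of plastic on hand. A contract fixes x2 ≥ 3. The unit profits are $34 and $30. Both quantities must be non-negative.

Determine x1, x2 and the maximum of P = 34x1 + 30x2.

Feasible corners and P = 34x1 + 30x2:
  (0, 19/4) → P = 285/2
  (0, 3) → P = 90
  (2, 4) → P = 188
  (21/8, 3) → P = 717/4

The binding constraints are 8x1 + 5x2 = 36 and 3x1 + 8x2 = 38.
Solving simultaneously gives x1 = 2, x2 = 4.

x1 = 2, x2 = 4, maximum P = 188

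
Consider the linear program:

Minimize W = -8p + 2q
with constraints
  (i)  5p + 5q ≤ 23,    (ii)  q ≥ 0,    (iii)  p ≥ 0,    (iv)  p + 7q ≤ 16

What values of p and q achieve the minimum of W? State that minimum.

Vertices and W = -8p + 2q:
  (23/5, 0) → W = -184/5
  (27/10, 19/10) → W = -89/5
  (0, 0) → W = 0
  (0, 16/7) → W = 32/7

At the optimal vertex, 5p + 5q = 23 and q = 0.
Solving simultaneously gives p = 23/5, q = 0.

p = 23/5, q = 0, minimum W = -184/5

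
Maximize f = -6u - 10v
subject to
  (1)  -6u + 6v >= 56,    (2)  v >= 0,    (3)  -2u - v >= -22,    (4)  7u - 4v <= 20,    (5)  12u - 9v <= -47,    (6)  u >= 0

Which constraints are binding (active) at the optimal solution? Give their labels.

(1) and (6)

Corner points and f = -6u - 10v:
  (38/9, 122/9) → f = -1448/9
  (0, 28/3) → f = -280/3
  (0, 22) → f = -220

The maximum is at (0, 28/3). Substituting into each constraint, equality holds for (1) and (6); the remaining constraints have slack.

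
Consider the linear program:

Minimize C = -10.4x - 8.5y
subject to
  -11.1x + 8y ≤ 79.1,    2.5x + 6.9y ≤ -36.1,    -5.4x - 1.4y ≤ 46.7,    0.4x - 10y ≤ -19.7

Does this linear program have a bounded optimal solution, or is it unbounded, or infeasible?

The boundaries -11.1x + 8y = 79.1 and 0.4x - 10y = -19.7 meet at (-3167/539, 18703/10780), but that point violates 2.5x + 6.9y ≤ -36.1. Every candidate vertex is excluded by some other constraint, so the feasible region is empty.

infeasible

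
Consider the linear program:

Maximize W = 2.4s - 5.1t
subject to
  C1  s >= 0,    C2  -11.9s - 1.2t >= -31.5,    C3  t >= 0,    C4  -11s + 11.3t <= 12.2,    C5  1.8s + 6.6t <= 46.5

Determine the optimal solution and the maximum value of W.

s = 45/17, t = 0, maximum W = 108/17

Feasible corners and W = 2.4s - 5.1t:
  (0, 0) → W = 0
  (0, 122/113) → W = -3111/565
  (45/17, 0) → W = 108/17
  (34131/14767, 49168/14767) → W = -844212/73835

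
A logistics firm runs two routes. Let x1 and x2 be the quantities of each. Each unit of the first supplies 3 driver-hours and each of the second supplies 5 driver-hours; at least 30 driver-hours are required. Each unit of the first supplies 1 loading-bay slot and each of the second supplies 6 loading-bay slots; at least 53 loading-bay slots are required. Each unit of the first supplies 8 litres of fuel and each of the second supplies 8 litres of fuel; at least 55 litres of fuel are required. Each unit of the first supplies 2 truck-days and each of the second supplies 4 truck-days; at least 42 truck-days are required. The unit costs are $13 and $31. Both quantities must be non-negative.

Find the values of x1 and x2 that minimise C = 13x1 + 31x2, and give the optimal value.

The feasible region is unbounded (it extends along (0, 1), (1, 0)), but C strictly increases along every unbounded feasible direction, so there is no improving ray and the minimum is attained at a vertex.

x1 = 5, x2 = 8, minimum C = 313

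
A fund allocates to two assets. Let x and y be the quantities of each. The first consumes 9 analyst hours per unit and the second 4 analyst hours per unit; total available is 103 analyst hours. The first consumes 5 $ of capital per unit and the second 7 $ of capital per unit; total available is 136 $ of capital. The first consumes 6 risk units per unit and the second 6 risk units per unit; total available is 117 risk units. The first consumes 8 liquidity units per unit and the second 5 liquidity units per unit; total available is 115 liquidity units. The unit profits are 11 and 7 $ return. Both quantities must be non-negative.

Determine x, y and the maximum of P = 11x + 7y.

x = 5, y = 29/2, maximum P = 313/2

Extreme points and P = 11x + 7y:
  (0, 0) → P = 0
  (0, 136/7) → P = 136
  (103/9, 0) → P = 1133/9
  (5, 29/2) → P = 313/2
  (1/4, 77/4) → P = 275/2

The optimum lies where 9x + 4y = 103 and 6x + 6y = 117.
Solving simultaneously gives x = 5, y = 29/2.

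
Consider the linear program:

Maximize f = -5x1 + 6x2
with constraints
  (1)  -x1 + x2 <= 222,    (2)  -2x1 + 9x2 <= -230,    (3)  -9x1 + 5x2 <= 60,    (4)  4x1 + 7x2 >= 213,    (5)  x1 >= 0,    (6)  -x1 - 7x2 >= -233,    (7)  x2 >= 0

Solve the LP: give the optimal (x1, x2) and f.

x1 = 115, x2 = 0, maximum f = -575

Corner points and f = -5x1 + 6x2:
  (3707/23, 236/23) → f = -17119/23
  (115, 0) → f = -575
  (233, 0) → f = -1165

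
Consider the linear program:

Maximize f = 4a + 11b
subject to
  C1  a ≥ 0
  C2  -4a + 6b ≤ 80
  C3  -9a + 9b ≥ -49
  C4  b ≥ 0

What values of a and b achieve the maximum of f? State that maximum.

Extreme points and f = 4a + 11b:
  (0, 40/3) → f = 440/3
  (0, 0) → f = 0
  (169/3, 458/9) → f = 7066/9
  (49/9, 0) → f = 196/9

At the optimal vertex, -4a + 6b = 80 and -9a + 9b = -49.
Solving simultaneously gives a = 169/3, b = 458/9.

a = 169/3, b = 458/9, maximum f = 7066/9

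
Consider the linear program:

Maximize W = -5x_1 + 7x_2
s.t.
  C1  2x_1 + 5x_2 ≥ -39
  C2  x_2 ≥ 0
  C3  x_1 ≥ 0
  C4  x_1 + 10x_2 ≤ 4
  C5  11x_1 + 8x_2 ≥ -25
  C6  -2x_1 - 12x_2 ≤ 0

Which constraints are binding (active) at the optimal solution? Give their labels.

C3 and C4

Corner points and W = -5x_1 + 7x_2:
  (0, 0) → W = 0
  (4, 0) → W = -20
  (0, 2/5) → W = 14/5

The maximum is at (0, 2/5). Substituting into each constraint, equality holds for C3 and C4; the remaining constraints have slack.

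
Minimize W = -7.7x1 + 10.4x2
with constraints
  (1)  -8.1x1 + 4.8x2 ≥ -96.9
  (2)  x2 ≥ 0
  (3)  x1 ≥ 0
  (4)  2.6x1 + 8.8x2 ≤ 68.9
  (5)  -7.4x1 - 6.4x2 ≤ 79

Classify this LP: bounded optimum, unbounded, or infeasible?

Vertices and W = -7.7x1 + 10.4x2:
  (323/27, 0) → W = -24871/270
  (4931/349, 10205/2792) → W = -123511/1745
  (0, 0) → W = 0
  (0, 689/88) → W = 8957/110
The feasible region has finitely many vertices and no improving ray; the minimum is -24871/270 at (323/27, 0).

bounded optimum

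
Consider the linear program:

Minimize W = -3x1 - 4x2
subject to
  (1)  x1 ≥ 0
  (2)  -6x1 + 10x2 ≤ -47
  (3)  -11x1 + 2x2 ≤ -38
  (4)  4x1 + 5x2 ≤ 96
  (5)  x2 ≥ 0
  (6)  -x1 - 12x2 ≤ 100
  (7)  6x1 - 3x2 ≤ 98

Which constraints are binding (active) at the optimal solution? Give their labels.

Extreme points and W = -3x1 - 4x2:
  (239/14, 194/35) → W = -5137/70
  (47/6, 0) → W = -47/2
  (389/21, 92/21) → W = -1535/21
  (49/3, 0) → W = -49

The minimum is at (239/14, 194/35). Substituting into each constraint, equality holds for (2) and (4); the remaining constraints have slack.

(2) and (4)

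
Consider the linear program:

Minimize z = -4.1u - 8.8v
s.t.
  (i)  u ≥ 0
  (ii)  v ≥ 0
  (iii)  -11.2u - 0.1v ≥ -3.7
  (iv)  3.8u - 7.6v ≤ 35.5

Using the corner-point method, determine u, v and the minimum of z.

u = 0, v = 37, minimum z = -325.6

Corner points and z = -4.1u - 8.8v:
  (0, 0) → z = 0
  (0, 37) → z = -1628/5
  (37/112, 0) → z = -1517/1120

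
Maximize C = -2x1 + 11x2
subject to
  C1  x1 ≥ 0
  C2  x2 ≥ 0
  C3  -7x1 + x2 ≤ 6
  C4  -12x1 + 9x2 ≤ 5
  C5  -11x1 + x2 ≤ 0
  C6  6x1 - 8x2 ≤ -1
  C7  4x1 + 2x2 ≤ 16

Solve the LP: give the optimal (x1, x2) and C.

Vertices and C = -2x1 + 11x2:
  (5/87, 55/87) → C = 595/87
  (67/30, 53/15) → C = 172/5
  (1/82, 11/82) → C = 119/82
  (63/22, 25/11) → C = 212/11

The optimum lies where -12x1 + 9x2 = 5 and 4x1 + 2x2 = 16.
Solving simultaneously gives x1 = 67/30, x2 = 53/15.

x1 = 67/30, x2 = 53/15, maximum C = 172/5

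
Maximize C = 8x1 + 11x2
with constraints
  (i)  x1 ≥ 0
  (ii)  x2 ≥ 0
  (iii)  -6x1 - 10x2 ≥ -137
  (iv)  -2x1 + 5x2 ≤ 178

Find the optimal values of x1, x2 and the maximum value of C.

The binding constraints are x2 = 0 and -6x1 - 10x2 = -137.
Solving simultaneously gives x1 = 137/6, x2 = 0.

x1 = 137/6, x2 = 0, maximum C = 548/3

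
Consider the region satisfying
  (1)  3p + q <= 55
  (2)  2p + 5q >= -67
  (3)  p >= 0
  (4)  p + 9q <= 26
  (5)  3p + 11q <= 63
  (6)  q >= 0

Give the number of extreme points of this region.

Pairwise boundary intersections that survive every other constraint:
  (271/15, 4/5)
  (55/3, 0)
  (0, 26/9)
  (0, 0)
  (281/16, 15/16)

5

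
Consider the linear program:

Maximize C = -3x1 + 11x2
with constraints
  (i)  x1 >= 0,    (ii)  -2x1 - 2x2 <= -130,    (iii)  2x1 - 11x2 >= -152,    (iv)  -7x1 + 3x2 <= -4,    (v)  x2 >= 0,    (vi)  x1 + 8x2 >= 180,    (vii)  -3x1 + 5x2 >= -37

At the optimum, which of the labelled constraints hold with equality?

Vertices and C = -3x1 + 11x2:
  (563/13, 282/13) → C = 1413/13
  (181/4, 79/4) → C = 163/2
  (1167/23, 530/23) → C = 2329/23

The maximum is at (563/13, 282/13). Substituting into each constraint, equality holds for (ii) and (iii); the remaining constraints have slack.

(ii) and (iii)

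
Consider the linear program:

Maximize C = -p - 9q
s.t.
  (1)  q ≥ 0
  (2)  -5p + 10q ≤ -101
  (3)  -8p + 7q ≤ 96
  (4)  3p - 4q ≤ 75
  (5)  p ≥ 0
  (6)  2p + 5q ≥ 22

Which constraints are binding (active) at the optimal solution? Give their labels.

Extreme points and C = -p - 9q:
  (101/5, 0) → C = -101/5
  (25, 0) → C = -25
  (173/5, 36/5) → C = -497/5

The maximum is at (101/5, 0). Substituting into each constraint, equality holds for (1) and (2); the remaining constraints have slack.

(1) and (2)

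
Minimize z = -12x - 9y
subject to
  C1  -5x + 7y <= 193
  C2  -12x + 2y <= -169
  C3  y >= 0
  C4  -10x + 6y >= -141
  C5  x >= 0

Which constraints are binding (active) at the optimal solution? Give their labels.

Extreme points and z = -12x - 9y:
  (1569/74, 3161/74) → z = -47277/74
  (429/8, 527/8) → z = -9891/8
  (169/12, 0) → z = -169
  (141/10, 0) → z = -846/5

The minimum is at (429/8, 527/8). Substituting into each constraint, equality holds for C1 and C4; the remaining constraints have slack.

C1 and C4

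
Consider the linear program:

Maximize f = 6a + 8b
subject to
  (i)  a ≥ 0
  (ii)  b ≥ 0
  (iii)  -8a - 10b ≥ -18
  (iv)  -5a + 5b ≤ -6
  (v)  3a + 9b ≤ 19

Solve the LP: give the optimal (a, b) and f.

Corner points and f = 6a + 8b:
  (9/4, 0) → f = 27/2
  (6/5, 0) → f = 36/5
  (5/3, 7/15) → f = 206/15

The optimum lies where -8a - 10b = -18 and -5a + 5b = -6.
Solving simultaneously gives a = 5/3, b = 7/15.

a = 5/3, b = 7/15, maximum f = 206/15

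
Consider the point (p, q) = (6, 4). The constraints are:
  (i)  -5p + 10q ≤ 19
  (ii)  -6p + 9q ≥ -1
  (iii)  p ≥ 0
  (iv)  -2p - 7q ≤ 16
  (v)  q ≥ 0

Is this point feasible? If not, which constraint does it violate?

(i): 10 ≤ 19 ✓
(ii): 0 ≥ -1 ✓
(iii): 6 ≥ 0 ✓
(iv): -40 ≤ 16 ✓
(v): 4 ≥ 0 ✓

feasible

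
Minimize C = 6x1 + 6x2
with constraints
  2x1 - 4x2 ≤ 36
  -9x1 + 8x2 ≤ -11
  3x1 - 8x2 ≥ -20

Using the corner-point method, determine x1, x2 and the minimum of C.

x1 = -61/5, x2 = -151/10, minimum C = -819/5

Extreme points and C = 6x1 + 6x2:
  (-61/5, -151/10) → C = -819/5
  (92, 37) → C = 774
  (31/6, 71/16) → C = 461/8

The binding constraints are 2x1 - 4x2 = 36 and -9x1 + 8x2 = -11.
Solving simultaneously gives x1 = -61/5, x2 = -151/10.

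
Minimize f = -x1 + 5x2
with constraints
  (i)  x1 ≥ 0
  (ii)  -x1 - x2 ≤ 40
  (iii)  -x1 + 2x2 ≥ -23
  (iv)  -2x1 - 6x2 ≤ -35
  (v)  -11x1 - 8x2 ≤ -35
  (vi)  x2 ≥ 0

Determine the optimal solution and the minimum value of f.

x1 = 23, x2 = 0, minimum f = -23

Corner points and f = -x1 + 5x2:
  (0, 35/6) → f = 175/6
  (23, 0) → f = -23
  (35/2, 0) → f = -35/2
The feasible region is unbounded (it extends along (0, 1), (2, 1)), but f strictly increases along every unbounded feasible direction, so there is no improving ray and the minimum is attained at a vertex.

The optimum lies where -x1 + 2x2 = -23 and x2 = 0.
Solving simultaneously gives x1 = 23, x2 = 0.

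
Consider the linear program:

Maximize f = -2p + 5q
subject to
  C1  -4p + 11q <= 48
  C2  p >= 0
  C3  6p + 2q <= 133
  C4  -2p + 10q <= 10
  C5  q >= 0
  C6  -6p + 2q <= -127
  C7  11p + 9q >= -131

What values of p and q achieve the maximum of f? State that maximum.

Corner points and f = -2p + 5q:
  (133/6, 0) → f = -133/3
  (65/3, 3/2) → f = -215/6
  (127/6, 0) → f = -127/3

The binding constraints are 6p + 2q = 133 and -6p + 2q = -127.
Solving simultaneously gives p = 65/3, q = 3/2.

p = 65/3, q = 3/2, maximum f = -215/6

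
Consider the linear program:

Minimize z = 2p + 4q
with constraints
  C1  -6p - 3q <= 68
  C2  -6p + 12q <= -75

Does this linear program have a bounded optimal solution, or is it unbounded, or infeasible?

From the feasible point (-197/30, -143/15), moving in the direction (3, -6) keeps every constraint satisfied while z decreases without bound.

unbounded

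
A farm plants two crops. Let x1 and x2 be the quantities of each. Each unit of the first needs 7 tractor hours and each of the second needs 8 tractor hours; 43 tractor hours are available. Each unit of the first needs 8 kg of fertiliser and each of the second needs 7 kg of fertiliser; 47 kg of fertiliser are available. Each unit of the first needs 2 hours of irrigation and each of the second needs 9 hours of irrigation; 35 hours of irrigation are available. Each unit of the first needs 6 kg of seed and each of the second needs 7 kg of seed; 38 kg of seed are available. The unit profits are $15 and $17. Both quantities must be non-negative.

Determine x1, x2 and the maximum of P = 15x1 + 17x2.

x1 = 5, x2 = 1, maximum P = 92

Corner points and P = 15x1 + 17x2:
  (0, 0) → P = 0
  (0, 35/9) → P = 595/9
  (47/8, 0) → P = 705/8
  (5, 1) → P = 92
  (107/47, 159/47) → P = 4308/47

The binding constraints are 7x1 + 8x2 = 43 and 8x1 + 7x2 = 47.
Solving simultaneously gives x1 = 5, x2 = 1.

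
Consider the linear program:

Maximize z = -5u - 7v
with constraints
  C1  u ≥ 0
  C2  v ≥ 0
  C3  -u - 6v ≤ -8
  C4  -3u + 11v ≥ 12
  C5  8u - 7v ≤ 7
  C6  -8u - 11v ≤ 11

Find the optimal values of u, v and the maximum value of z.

u = 0, v = 4/3, maximum z = -28/3

Corner points and z = -5u - 7v:
  (0, 4/3) → z = -28/3
  (16/29, 36/29) → z = -332/29
  (161/67, 117/67) → z = -1624/67
The feasible region is unbounded (it extends along (0, 1), (7, 8)), but z strictly decreases along every unbounded feasible direction, so there is no improving ray and the maximum is attained at a vertex.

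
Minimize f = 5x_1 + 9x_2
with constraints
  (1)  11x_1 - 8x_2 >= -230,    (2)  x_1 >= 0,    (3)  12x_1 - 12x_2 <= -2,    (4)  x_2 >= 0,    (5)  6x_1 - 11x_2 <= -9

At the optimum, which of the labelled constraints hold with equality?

Corner points and f = 5x_1 + 9x_2:
  (0, 115/4) → f = 1035/4
  (0, 9/11) → f = 81/11
  (43/30, 8/5) → f = 647/30
The feasible region is unbounded (it extends along (1, 1), (8, 11)), but f strictly increases along every unbounded feasible direction, so there is no improving ray and the minimum is attained at a vertex.

The minimum is at (0, 9/11). Substituting into each constraint, equality holds for (2) and (5); the remaining constraints have slack.

(2) and (5)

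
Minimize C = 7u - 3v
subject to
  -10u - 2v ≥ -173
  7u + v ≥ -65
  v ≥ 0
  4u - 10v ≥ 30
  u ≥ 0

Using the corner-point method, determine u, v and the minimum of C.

u = 15/2, v = 0, minimum C = 105/2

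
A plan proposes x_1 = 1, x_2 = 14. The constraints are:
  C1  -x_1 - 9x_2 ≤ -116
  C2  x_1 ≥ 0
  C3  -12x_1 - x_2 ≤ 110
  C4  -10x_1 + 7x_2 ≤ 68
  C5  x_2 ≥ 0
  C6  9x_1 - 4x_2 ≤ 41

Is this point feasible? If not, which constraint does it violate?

Constraint C4: -10x_1 + 7x_2 = 88, which is not ≤ 68. All other constraints are satisfied.

not feasible — violates C4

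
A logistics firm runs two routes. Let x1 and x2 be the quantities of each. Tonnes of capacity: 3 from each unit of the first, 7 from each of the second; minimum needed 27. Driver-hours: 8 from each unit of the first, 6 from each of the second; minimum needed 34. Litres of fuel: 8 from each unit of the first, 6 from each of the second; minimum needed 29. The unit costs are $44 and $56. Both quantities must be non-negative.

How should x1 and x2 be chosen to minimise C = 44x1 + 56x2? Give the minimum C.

Vertices and C = 44x1 + 56x2:
  (0, 17/3) → C = 952/3
  (9, 0) → C = 396
  (2, 3) → C = 256
The feasible region is unbounded (it extends along (0, 1), (1, 0)), but C strictly increases along every unbounded feasible direction, so there is no improving ray and the minimum is attained at a vertex.

x1 = 2, x2 = 3, minimum C = 256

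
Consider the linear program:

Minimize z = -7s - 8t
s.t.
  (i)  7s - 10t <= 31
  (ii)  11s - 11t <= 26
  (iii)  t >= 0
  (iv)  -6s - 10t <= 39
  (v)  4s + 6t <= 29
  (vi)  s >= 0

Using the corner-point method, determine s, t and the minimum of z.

s = 95/22, t = 43/22, minimum z = -1009/22

Feasible corners and z = -7s - 8t:
  (26/11, 0) → z = -182/11
  (95/22, 43/22) → z = -1009/22
  (0, 0) → z = 0
  (0, 29/6) → z = -116/3

The optimum lies where 11s - 11t = 26 and 4s + 6t = 29.
Solving simultaneously gives s = 95/22, t = 43/22.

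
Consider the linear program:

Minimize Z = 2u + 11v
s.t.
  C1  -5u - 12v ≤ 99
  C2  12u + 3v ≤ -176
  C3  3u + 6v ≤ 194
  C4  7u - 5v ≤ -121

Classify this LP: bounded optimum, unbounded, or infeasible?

bounded optimum

Feasible corners and Z = 2u + 11v:
  (-1947/109, -88/109) → Z = -4862/109
  (-26, 136/3) → Z = 1340/3
  (-1243/81, 220/81) → Z = -22/27
The feasible region has finitely many vertices and no improving ray; the minimum is -4862/109 at (-1947/109, -88/109).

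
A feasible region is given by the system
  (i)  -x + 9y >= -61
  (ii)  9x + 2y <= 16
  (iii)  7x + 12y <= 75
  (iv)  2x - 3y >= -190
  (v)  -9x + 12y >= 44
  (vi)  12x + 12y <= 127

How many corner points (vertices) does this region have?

5

Pairwise boundary intersections that survive every other constraint:
  (-631/5, -104/5)
  (-376/23, -593/69)
  (21/47, 563/94)
  (52/63, 30/7)
  (-137/3, 296/9)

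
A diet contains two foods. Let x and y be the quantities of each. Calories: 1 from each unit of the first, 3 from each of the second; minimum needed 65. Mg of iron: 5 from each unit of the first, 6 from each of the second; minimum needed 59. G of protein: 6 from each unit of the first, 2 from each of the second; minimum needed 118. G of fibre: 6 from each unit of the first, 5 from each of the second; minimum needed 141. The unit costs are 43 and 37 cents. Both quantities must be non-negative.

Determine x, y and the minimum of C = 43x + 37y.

x = 14, y = 17, minimum C = 1231

Feasible corners and C = 43x + 37y:
  (0, 59) → C = 2183
  (65, 0) → C = 2795
  (14, 17) → C = 1231
The feasible region is unbounded (it extends along (0, 1), (1, 0)), but C strictly increases along every unbounded feasible direction, so there is no improving ray and the minimum is attained at a vertex.

The optimum lies where x + 3y = 65 and 6x + 2y = 118.
Solving simultaneously gives x = 14, y = 17.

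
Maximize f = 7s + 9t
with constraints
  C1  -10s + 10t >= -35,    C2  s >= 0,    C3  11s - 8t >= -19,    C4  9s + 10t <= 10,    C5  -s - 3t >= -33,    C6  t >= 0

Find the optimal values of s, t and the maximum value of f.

s = 0, t = 1, maximum f = 9

Feasible corners and f = 7s + 9t:
  (0, 1) → f = 9
  (0, 0) → f = 0
  (10/9, 0) → f = 70/9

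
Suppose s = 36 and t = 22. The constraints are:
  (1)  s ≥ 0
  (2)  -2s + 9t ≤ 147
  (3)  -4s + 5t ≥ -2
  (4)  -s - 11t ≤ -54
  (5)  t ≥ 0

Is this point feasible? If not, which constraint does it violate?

not feasible — violates (3)

Constraint (3): -4s + 5t = -34, which is not ≥ -2. All other constraints are satisfied.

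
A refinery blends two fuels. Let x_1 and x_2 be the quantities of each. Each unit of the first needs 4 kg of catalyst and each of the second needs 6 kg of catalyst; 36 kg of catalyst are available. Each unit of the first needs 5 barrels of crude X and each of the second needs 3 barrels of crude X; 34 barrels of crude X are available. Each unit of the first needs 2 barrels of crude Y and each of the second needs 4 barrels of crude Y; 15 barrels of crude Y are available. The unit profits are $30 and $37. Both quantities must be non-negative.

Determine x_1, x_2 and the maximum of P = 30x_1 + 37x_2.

Feasible corners and P = 30x_1 + 37x_2:
  (0, 0) → P = 0
  (0, 15/4) → P = 555/4
  (34/5, 0) → P = 204
  (13/2, 1/2) → P = 427/2

At the optimal vertex, 5x_1 + 3x_2 = 34 and 2x_1 + 4x_2 = 15.
Solving simultaneously gives x_1 = 13/2, x_2 = 1/2.

x_1 = 13/2, x_2 = 1/2, maximum P = 427/2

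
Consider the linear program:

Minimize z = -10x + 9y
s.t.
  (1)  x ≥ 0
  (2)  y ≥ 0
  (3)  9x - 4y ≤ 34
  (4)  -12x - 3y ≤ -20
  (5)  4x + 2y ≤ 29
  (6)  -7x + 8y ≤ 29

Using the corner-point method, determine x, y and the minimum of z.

Extreme points and z = -10x + 9y:
  (34/9, 0) → z = -340/9
  (5/3, 0) → z = -50/3
  (92/17, 125/34) → z = -715/34
  (73/117, 488/117) → z = 3662/117
  (87/23, 319/46) → z = 1131/46

x = 34/9, y = 0, minimum z = -340/9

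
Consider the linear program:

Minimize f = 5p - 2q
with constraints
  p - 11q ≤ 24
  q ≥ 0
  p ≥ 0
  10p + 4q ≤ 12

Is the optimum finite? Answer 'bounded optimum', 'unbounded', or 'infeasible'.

Feasible corners and f = 5p - 2q:
  (0, 0) → f = 0
  (6/5, 0) → f = 6
  (0, 3) → f = -6
The feasible region has finitely many vertices and no improving ray; the minimum is -6 at (0, 3).

bounded optimum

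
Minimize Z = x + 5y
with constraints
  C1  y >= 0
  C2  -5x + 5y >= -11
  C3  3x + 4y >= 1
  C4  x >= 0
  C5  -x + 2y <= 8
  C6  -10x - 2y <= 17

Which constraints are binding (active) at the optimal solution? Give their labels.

Corner points and Z = x + 5y:
  (11/5, 0) → Z = 11/5
  (1/3, 0) → Z = 1/3
  (62/5, 51/5) → Z = 317/5
  (0, 1/4) → Z = 5/4
  (0, 4) → Z = 20

The minimum is at (1/3, 0). Substituting into each constraint, equality holds for C1 and C3; the remaining constraints have slack.

C1 and C3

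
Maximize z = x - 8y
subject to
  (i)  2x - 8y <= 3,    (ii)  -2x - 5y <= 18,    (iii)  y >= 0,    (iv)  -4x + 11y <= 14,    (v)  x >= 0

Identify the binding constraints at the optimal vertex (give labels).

(i) and (iii)

Extreme points and z = x - 8y:
  (3/2, 0) → z = 3/2
  (0, 0) → z = 0
  (0, 14/11) → z = -112/11
The feasible region is unbounded (it extends along (4, 1), (11, 4)), but z strictly decreases along every unbounded feasible direction, so there is no improving ray and the maximum is attained at a vertex.

The maximum is at (3/2, 0). Substituting into each constraint, equality holds for (i) and (iii); the remaining constraints have slack.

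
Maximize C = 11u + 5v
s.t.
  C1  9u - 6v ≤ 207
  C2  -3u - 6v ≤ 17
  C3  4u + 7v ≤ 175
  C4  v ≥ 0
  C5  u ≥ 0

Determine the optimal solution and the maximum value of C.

Corner points and C = 11u + 5v:
  (833/29, 249/29) → C = 10408/29
  (23, 0) → C = 253
  (0, 25) → C = 125
  (0, 0) → C = 0

The optimum lies where 9u - 6v = 207 and 4u + 7v = 175.
Solving simultaneously gives u = 833/29, v = 249/29.

u = 833/29, v = 249/29, maximum C = 10408/29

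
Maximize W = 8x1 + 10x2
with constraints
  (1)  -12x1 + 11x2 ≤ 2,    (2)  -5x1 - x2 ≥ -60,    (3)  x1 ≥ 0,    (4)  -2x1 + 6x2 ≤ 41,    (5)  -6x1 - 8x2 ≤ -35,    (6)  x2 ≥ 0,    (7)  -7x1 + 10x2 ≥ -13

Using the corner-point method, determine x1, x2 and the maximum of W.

Feasible corners and W = 8x1 + 10x2:
  (439/50, 244/25) → W = 4196/25
  (41/18, 8/3) → W = 404/9
  (319/32, 325/32) → W = 2901/16
  (613/57, 355/57) → W = 2818/19
  (227/58, 167/116) → W = 2651/58

x1 = 319/32, x2 = 325/32, maximum W = 2901/16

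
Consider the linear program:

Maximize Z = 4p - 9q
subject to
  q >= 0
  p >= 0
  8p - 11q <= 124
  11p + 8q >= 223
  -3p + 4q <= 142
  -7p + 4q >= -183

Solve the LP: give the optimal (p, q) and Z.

p = 689/37, q = 84/37, maximum Z = 2000/37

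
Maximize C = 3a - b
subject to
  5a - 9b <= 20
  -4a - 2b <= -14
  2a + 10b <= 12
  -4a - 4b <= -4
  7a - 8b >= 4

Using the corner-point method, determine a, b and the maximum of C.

At the optimal vertex, 5a - 9b = 20 and 2a + 10b = 12.
Solving simultaneously gives a = 77/17, b = 5/17.

a = 77/17, b = 5/17, maximum C = 226/17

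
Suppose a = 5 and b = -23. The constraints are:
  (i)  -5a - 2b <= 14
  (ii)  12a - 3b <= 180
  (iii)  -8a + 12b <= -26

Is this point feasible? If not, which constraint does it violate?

Constraint (i): -5a - 2b = 21, which is not ≤ 14. All other constraints are satisfied.

not feasible — violates (i)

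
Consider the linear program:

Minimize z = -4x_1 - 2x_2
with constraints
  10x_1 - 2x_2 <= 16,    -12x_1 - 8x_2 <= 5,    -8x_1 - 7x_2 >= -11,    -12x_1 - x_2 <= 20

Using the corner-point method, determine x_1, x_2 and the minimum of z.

Extreme points and z = -4x_1 - 2x_2:
  (59/52, -121/52) → z = 3/26
  (67/43, -9/43) → z = -250/43
  (-155/84, 15/7) → z = 65/21
  (-151/76, 73/19) → z = 5/19

The binding constraints are 10x_1 - 2x_2 = 16 and -8x_1 - 7x_2 = -11.
Solving simultaneously gives x_1 = 67/43, x_2 = -9/43.

x_1 = 67/43, x_2 = -9/43, minimum z = -250/43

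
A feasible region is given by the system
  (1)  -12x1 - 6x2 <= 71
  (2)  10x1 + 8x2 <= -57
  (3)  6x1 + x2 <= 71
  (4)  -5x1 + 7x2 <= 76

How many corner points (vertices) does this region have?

Of the 6 pairwise boundary intersections, those satisfying every inequality are:
  (-113/18, 13/18)
  (497/24, -213/4)
  (625/38, -526/19)

3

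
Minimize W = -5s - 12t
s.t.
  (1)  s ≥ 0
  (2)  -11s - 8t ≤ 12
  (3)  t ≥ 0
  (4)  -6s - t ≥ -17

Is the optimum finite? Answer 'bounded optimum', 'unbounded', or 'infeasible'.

bounded optimum

Extreme points and W = -5s - 12t:
  (0, 0) → W = 0
  (0, 17) → W = -204
  (17/6, 0) → W = -85/6
The feasible region has finitely many vertices and no improving ray; the minimum is -204 at (0, 17).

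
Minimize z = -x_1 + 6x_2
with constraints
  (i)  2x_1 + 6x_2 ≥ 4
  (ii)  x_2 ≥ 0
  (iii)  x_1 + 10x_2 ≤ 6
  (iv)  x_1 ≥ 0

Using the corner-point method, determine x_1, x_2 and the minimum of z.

x_1 = 6, x_2 = 0, minimum z = -6

Vertices and z = -x_1 + 6x_2:
  (2, 0) → z = -2
  (2/7, 4/7) → z = 22/7
  (6, 0) → z = -6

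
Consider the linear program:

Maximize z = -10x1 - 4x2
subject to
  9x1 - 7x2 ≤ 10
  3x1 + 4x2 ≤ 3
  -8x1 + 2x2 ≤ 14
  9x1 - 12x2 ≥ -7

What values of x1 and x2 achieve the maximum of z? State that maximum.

x1 = -59/19, x2 = -103/19, maximum z = 1002/19

Extreme points and z = -10x1 - 4x2:
  (61/57, -1/19) → z = -598/57
  (-59/19, -103/19) → z = 1002/19
  (1/9, 2/3) → z = -34/9
  (-77/39, -35/39) → z = 70/3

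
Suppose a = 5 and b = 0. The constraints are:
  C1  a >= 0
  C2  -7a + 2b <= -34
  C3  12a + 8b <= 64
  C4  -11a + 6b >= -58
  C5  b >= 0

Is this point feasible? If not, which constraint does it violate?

C1: 5 ≥ 0 ✓
C2: -35 ≤ -34 ✓
C3: 60 ≤ 64 ✓
C4: -55 ≥ -58 ✓
C5: 0 ≥ 0 ✓

feasible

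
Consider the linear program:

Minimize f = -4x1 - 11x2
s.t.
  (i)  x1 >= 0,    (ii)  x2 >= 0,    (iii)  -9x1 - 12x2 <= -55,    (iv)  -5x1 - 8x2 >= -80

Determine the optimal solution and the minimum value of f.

Corner points and f = -4x1 - 11x2:
  (0, 55/12) → f = -605/12
  (0, 10) → f = -110
  (55/9, 0) → f = -220/9
  (16, 0) → f = -64

The optimum lies where x1 = 0 and -5x1 - 8x2 = -80.
Solving simultaneously gives x1 = 0, x2 = 10.

x1 = 0, x2 = 10, minimum f = -110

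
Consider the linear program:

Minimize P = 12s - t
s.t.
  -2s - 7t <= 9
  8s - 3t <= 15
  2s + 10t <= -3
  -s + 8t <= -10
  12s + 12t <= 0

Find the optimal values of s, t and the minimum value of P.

Corner points and P = 12s - t:
  (39/31, -51/31) → P = 519/31
  (-2/23, -29/23) → P = 5/23
  (15/11, -15/11) → P = 195/11
  (10/9, -10/9) → P = 130/9

s = -2/23, t = -29/23, minimum P = 5/23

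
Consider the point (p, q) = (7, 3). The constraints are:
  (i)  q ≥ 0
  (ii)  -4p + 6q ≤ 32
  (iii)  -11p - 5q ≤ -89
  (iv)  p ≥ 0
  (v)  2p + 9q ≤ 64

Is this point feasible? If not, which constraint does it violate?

(i): 3 ≥ 0 ✓
(ii): -10 ≤ 32 ✓
(iii): -92 ≤ -89 ✓
(iv): 7 ≥ 0 ✓
(v): 41 ≤ 64 ✓

feasible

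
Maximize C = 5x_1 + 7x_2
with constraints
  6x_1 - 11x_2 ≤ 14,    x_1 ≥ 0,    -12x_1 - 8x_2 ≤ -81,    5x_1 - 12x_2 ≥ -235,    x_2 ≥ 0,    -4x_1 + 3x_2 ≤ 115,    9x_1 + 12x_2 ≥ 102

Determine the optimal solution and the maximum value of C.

x_1 = 2753/17, x_2 = 1480/17, maximum C = 24125/17

Corner points and C = 5x_1 + 7x_2:
  (2753/17, 1480/17) → C = 24125/17
  (430/57, 54/19) → C = 3284/57
  (0, 81/8) → C = 567/8
  (0, 235/12) → C = 1645/12
  (13/6, 55/8) → C = 1415/24

The optimum lies where 6x_1 - 11x_2 = 14 and 5x_1 - 12x_2 = -235.
Solving simultaneously gives x_1 = 2753/17, x_2 = 1480/17.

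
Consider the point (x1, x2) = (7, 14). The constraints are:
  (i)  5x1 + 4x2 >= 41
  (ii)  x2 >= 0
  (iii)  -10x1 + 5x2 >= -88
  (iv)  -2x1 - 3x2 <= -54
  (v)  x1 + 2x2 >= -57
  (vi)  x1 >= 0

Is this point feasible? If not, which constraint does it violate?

(i): 91 ≥ 41 ✓
(ii): 14 ≥ 0 ✓
(iii): 0 ≥ -88 ✓
(iv): -56 ≤ -54 ✓
(v): 35 ≥ -57 ✓
(vi): 7 ≥ 0 ✓

feasible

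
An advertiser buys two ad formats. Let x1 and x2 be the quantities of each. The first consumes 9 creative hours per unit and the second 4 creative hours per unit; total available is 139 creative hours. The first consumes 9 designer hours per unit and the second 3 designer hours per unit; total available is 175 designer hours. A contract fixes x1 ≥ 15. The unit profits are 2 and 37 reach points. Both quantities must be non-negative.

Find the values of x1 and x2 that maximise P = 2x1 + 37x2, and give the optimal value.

x1 = 15, x2 = 1, maximum P = 67

The optimum lies where 9x1 + 4x2 = 139 and x1 = 15.
Solving simultaneously gives x1 = 15, x2 = 1.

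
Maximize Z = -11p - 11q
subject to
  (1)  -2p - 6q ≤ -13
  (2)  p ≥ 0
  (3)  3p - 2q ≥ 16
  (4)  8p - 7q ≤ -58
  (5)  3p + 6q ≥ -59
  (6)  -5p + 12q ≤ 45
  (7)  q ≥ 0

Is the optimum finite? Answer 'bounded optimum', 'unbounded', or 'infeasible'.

infeasible

The boundaries -2p - 6q = -13 and 3p - 2q = 16 meet at (61/11, 7/22), but that point violates 8p - 7q ≤ -58. Every candidate vertex is excluded by some other constraint, so the feasible region is empty.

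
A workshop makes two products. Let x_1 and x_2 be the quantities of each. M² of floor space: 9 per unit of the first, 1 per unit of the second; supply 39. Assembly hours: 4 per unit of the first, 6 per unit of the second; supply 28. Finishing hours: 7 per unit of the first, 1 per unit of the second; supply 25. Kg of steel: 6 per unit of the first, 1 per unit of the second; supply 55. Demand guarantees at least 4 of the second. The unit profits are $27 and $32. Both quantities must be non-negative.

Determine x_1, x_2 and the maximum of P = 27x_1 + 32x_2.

x_1 = 1, x_2 = 4, maximum P = 155

At the optimal vertex, 4x_1 + 6x_2 = 28 and x_2 = 4.
Solving simultaneously gives x_1 = 1, x_2 = 4.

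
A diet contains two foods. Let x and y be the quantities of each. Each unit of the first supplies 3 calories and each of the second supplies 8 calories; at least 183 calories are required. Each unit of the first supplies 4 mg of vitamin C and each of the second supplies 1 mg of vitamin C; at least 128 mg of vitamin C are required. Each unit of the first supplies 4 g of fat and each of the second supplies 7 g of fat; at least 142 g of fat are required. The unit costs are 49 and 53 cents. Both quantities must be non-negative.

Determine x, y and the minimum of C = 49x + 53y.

Corner points and C = 49x + 53y:
  (0, 128) → C = 6784
  (61, 0) → C = 2989
  (29, 12) → C = 2057
The feasible region is unbounded (it extends along (0, 1), (1, 0)), but C strictly increases along every unbounded feasible direction, so there is no improving ray and the minimum is attained at a vertex.

At the optimal vertex, 3x + 8y = 183 and 4x + y = 128.
Solving simultaneously gives x = 29, y = 12.

x = 29, y = 12, minimum C = 2057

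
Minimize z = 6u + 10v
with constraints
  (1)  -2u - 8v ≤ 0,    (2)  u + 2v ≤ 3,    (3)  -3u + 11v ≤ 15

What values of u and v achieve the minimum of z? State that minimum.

u = -60/23, v = 15/23, minimum z = -210/23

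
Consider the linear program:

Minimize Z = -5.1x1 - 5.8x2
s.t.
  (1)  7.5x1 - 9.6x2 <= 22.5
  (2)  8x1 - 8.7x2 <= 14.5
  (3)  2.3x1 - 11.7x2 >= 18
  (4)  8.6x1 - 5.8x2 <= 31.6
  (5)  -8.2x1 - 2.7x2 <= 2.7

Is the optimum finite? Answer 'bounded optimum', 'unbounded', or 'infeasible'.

bounded optimum

Extreme points and Z = -5.1x1 - 5.8x2:
  (435/2453, -11065/7359) → Z = 115043/14718
  (261/1549, -7025/4647) → Z = 367517/46470
  (189/1135, -1709/1135) → Z = 89483/11350
The feasible region has finitely many vertices and no improving ray; the minimum is 115043/14718 at (435/2453, -11065/7359).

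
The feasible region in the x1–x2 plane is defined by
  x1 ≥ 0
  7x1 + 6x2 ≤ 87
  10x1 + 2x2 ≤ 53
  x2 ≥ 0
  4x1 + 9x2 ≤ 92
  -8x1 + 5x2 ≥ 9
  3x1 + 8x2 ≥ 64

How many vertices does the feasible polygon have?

Intersecting each pair of boundary lines and keeping only the points that satisfy every inequality leaves:
  (0, 92/9)
  (0, 8)
  (293/82, 354/41)
  (247/66, 257/33)
  (248/79, 539/79)

5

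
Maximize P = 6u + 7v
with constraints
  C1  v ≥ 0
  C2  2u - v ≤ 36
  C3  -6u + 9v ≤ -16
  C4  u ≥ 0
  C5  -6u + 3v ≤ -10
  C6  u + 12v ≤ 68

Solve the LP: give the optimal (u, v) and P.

Corner points and P = 6u + 7v:
  (18, 0) → P = 108
  (8/3, 0) → P = 16
  (20, 4) → P = 148
  (268/27, 392/81) → P = 7568/81

u = 20, v = 4, maximum P = 148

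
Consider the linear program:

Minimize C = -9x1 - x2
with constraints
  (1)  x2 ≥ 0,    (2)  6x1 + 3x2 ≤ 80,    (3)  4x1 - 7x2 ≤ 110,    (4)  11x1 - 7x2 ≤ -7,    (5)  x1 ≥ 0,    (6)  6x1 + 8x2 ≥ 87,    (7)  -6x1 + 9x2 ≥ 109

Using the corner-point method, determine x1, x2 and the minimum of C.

Corner points and C = -9x1 - x2:
  (0, 80/3) → C = -80/3
  (131/24, 63/4) → C = -519/8
  (0, 109/9) → C = -109/9

x1 = 131/24, x2 = 63/4, minimum C = -519/8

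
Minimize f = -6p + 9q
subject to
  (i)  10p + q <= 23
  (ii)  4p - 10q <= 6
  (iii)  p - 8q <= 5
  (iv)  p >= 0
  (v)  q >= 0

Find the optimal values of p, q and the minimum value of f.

p = 59/26, q = 4/13, minimum f = -141/13

Extreme points and f = -6p + 9q:
  (59/26, 4/13) → f = -141/13
  (0, 23) → f = 207
  (3/2, 0) → f = -9
  (0, 0) → f = 0

The binding constraints are 10p + q = 23 and 4p - 10q = 6.
Solving simultaneously gives p = 59/26, q = 4/13.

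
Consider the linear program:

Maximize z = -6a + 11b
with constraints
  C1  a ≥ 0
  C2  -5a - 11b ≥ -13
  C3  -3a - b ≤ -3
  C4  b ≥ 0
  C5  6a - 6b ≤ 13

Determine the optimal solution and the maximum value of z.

a = 5/7, b = 6/7, maximum z = 36/7

Corner points and z = -6a + 11b:
  (5/7, 6/7) → z = 36/7
  (221/96, 13/96) → z = -1183/96
  (1, 0) → z = -6
  (13/6, 0) → z = -13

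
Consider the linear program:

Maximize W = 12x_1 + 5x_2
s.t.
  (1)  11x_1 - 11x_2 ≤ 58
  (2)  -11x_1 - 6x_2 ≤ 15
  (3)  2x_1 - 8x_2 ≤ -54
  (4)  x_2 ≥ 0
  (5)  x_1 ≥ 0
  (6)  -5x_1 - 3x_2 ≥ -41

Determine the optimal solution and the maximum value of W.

Corner points and W = 12x_1 + 5x_2:
  (0, 27/4) → W = 135/4
  (83/23, 176/23) → W = 1876/23
  (0, 41/3) → W = 205/3

x_1 = 83/23, x_2 = 176/23, maximum W = 1876/23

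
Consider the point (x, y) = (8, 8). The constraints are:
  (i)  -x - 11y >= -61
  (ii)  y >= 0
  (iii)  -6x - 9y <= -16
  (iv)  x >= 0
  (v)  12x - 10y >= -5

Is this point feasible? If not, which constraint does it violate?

not feasible — violates (i)

Constraint (i): -x - 11y = -96, which is not ≥ -61. All other constraints are satisfied.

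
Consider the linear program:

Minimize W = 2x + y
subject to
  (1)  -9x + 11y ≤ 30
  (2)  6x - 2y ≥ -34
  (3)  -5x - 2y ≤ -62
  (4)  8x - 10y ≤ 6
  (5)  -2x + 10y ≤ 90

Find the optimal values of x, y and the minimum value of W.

x = 316/33, y = 233/33, minimum W = 865/33

Corner points and W = 2x + y:
  (622/73, 708/73) → W = 1952/73
  (345/34, 375/34) → W = 1065/34
  (316/33, 233/33) → W = 865/33
  (16, 61/5) → W = 221/5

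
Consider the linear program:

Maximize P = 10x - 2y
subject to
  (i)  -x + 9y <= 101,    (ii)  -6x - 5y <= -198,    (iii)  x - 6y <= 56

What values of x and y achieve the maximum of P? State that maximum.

x = 370, y = 157/3, maximum P = 10786/3

Vertices and P = 10x - 2y:
  (1277/59, 804/59) → P = 11162/59
  (370, 157/3) → P = 10786/3
  (1468/41, -138/41) → P = 14956/41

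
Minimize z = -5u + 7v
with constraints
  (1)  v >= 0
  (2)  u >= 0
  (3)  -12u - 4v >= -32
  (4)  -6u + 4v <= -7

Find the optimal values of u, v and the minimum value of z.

Feasible corners and z = -5u + 7v:
  (8/3, 0) → z = -40/3
  (7/6, 0) → z = -35/6
  (13/6, 3/2) → z = -1/3

u = 8/3, v = 0, minimum z = -40/3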